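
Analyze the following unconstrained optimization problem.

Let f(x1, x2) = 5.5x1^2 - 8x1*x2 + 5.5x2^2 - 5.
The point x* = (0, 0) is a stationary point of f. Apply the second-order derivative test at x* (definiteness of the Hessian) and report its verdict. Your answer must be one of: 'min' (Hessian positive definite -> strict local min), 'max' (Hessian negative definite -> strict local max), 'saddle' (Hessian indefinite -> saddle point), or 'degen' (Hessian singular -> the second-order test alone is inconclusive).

Compute the Hessian H = grad^2 f:
  H = [[11, -8], [-8, 11]]
Verify stationarity: grad f(x*) = H x* + g = (0, 0).
Eigenvalues of H: 3, 19.
Both eigenvalues > 0, so H is positive definite -> x* is a strict local min.

min


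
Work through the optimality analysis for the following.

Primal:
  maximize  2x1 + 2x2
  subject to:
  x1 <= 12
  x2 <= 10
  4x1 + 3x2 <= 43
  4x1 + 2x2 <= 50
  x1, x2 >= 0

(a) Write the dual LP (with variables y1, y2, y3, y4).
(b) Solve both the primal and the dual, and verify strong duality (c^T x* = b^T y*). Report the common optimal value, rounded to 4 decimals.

The standard primal-dual pair for 'max c^T x s.t. A x <= b, x >= 0' is:
  Dual:  min b^T y  s.t.  A^T y >= c,  y >= 0.

So the dual LP is:
  minimize  12y1 + 10y2 + 43y3 + 50y4
  subject to:
    y1 + 4y3 + 4y4 >= 2
    y2 + 3y3 + 2y4 >= 2
    y1, y2, y3, y4 >= 0

Solving the primal: x* = (3.25, 10).
  primal value c^T x* = 26.5.
Solving the dual: y* = (0, 0.5, 0.5, 0).
  dual value b^T y* = 26.5.
Strong duality: c^T x* = b^T y*. Confirmed.

26.5


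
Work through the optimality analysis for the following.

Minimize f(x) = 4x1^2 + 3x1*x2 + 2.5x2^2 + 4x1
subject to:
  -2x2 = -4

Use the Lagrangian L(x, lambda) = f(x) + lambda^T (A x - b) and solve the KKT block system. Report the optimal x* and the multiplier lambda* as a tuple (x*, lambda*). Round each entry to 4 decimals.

Form the Lagrangian:
  L(x, lambda) = (1/2) x^T Q x + c^T x + lambda^T (A x - b)
Stationarity (grad_x L = 0): Q x + c + A^T lambda = 0.
Primal feasibility: A x = b.

This gives the KKT block system:
  [ Q   A^T ] [ x     ]   [-c ]
  [ A    0  ] [ lambda ] = [ b ]

Solving the linear system:
  x*      = (-1.25, 2)
  lambda* = (3.125)
  f(x*)   = 3.75

x* = (-1.25, 2), lambda* = (3.125)


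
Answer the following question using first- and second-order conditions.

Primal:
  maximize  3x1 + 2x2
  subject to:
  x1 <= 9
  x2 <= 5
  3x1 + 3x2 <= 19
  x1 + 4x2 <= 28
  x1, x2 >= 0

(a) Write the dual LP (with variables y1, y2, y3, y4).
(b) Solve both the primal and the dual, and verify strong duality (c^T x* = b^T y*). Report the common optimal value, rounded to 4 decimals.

The standard primal-dual pair for 'max c^T x s.t. A x <= b, x >= 0' is:
  Dual:  min b^T y  s.t.  A^T y >= c,  y >= 0.

So the dual LP is:
  minimize  9y1 + 5y2 + 19y3 + 28y4
  subject to:
    y1 + 3y3 + y4 >= 3
    y2 + 3y3 + 4y4 >= 2
    y1, y2, y3, y4 >= 0

Solving the primal: x* = (6.3333, 0).
  primal value c^T x* = 19.
Solving the dual: y* = (0, 0, 1, 0).
  dual value b^T y* = 19.
Strong duality: c^T x* = b^T y*. Confirmed.

19


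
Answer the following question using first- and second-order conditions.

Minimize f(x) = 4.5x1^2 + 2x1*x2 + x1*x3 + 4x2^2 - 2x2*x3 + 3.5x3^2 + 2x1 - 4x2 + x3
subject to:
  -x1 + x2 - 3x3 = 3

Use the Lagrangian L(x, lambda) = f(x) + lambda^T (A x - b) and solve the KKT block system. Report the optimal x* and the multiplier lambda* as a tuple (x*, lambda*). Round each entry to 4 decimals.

Form the Lagrangian:
  L(x, lambda) = (1/2) x^T Q x + c^T x + lambda^T (A x - b)
Stationarity (grad_x L = 0): Q x + c + A^T lambda = 0.
Primal feasibility: A x = b.

This gives the KKT block system:
  [ Q   A^T ] [ x     ]   [-c ]
  [ A    0  ] [ lambda ] = [ b ]

Solving the linear system:
  x*      = (-0.4965, 0.6855, -0.606)
  lambda* = (-1.7032)
  f(x*)   = 0.3843

x* = (-0.4965, 0.6855, -0.606), lambda* = (-1.7032)


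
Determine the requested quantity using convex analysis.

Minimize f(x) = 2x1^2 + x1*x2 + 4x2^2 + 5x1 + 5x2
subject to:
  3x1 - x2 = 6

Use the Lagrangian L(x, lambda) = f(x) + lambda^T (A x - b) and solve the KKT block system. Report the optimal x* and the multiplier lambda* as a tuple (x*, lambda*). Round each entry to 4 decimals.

Form the Lagrangian:
  L(x, lambda) = (1/2) x^T Q x + c^T x + lambda^T (A x - b)
Stationarity (grad_x L = 0): Q x + c + A^T lambda = 0.
Primal feasibility: A x = b.

This gives the KKT block system:
  [ Q   A^T ] [ x     ]   [-c ]
  [ A    0  ] [ lambda ] = [ b ]

Solving the linear system:
  x*      = (1.5854, -1.2439)
  lambda* = (-3.3659)
  f(x*)   = 10.9512

x* = (1.5854, -1.2439), lambda* = (-3.3659)


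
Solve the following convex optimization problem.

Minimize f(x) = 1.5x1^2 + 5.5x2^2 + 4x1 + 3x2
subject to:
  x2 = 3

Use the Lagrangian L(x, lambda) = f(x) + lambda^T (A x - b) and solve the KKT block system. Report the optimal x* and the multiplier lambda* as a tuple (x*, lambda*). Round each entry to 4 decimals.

Form the Lagrangian:
  L(x, lambda) = (1/2) x^T Q x + c^T x + lambda^T (A x - b)
Stationarity (grad_x L = 0): Q x + c + A^T lambda = 0.
Primal feasibility: A x = b.

This gives the KKT block system:
  [ Q   A^T ] [ x     ]   [-c ]
  [ A    0  ] [ lambda ] = [ b ]

Solving the linear system:
  x*      = (-1.3333, 3)
  lambda* = (-36)
  f(x*)   = 55.8333

x* = (-1.3333, 3), lambda* = (-36)


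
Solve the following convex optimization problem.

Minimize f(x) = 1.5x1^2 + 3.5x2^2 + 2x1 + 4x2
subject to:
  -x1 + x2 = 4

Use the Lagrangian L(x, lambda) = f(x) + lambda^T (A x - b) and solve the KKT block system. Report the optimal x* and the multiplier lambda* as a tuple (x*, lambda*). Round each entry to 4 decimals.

Form the Lagrangian:
  L(x, lambda) = (1/2) x^T Q x + c^T x + lambda^T (A x - b)
Stationarity (grad_x L = 0): Q x + c + A^T lambda = 0.
Primal feasibility: A x = b.

This gives the KKT block system:
  [ Q   A^T ] [ x     ]   [-c ]
  [ A    0  ] [ lambda ] = [ b ]

Solving the linear system:
  x*      = (-3.4, 0.6)
  lambda* = (-8.2)
  f(x*)   = 14.2

x* = (-3.4, 0.6), lambda* = (-8.2)


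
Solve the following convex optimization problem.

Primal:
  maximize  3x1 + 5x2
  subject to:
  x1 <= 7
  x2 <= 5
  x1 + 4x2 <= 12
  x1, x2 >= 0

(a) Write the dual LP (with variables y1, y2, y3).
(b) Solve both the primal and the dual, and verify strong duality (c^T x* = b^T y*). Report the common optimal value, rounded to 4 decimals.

The standard primal-dual pair for 'max c^T x s.t. A x <= b, x >= 0' is:
  Dual:  min b^T y  s.t.  A^T y >= c,  y >= 0.

So the dual LP is:
  minimize  7y1 + 5y2 + 12y3
  subject to:
    y1 + y3 >= 3
    y2 + 4y3 >= 5
    y1, y2, y3 >= 0

Solving the primal: x* = (7, 1.25).
  primal value c^T x* = 27.25.
Solving the dual: y* = (1.75, 0, 1.25).
  dual value b^T y* = 27.25.
Strong duality: c^T x* = b^T y*. Confirmed.

27.25


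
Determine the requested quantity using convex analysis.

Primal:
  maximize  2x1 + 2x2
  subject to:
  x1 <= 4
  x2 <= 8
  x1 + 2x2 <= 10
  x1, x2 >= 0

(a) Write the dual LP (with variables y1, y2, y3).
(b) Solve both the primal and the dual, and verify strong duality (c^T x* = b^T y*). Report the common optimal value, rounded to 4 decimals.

The standard primal-dual pair for 'max c^T x s.t. A x <= b, x >= 0' is:
  Dual:  min b^T y  s.t.  A^T y >= c,  y >= 0.

So the dual LP is:
  minimize  4y1 + 8y2 + 10y3
  subject to:
    y1 + y3 >= 2
    y2 + 2y3 >= 2
    y1, y2, y3 >= 0

Solving the primal: x* = (4, 3).
  primal value c^T x* = 14.
Solving the dual: y* = (1, 0, 1).
  dual value b^T y* = 14.
Strong duality: c^T x* = b^T y*. Confirmed.

14


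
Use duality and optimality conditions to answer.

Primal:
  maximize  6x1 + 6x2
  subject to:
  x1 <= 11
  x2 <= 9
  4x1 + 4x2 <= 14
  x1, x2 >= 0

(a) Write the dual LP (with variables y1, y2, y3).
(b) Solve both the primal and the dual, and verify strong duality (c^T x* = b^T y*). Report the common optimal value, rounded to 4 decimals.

The standard primal-dual pair for 'max c^T x s.t. A x <= b, x >= 0' is:
  Dual:  min b^T y  s.t.  A^T y >= c,  y >= 0.

So the dual LP is:
  minimize  11y1 + 9y2 + 14y3
  subject to:
    y1 + 4y3 >= 6
    y2 + 4y3 >= 6
    y1, y2, y3 >= 0

Solving the primal: x* = (3.5, 0).
  primal value c^T x* = 21.
Solving the dual: y* = (0, 0, 1.5).
  dual value b^T y* = 21.
Strong duality: c^T x* = b^T y*. Confirmed.

21


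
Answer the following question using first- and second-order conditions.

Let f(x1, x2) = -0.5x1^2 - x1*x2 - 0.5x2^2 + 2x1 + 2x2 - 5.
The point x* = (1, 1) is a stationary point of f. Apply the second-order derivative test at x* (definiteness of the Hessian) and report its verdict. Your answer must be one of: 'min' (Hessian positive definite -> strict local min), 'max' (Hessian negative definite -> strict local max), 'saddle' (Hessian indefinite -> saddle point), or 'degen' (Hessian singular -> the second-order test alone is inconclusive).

Compute the Hessian H = grad^2 f:
  H = [[-1, -1], [-1, -1]]
Verify stationarity: grad f(x*) = H x* + g = (0, 0).
Eigenvalues of H: -2, 0.
H has a zero eigenvalue (singular; negative semidefinite but not definite), so H is neither positive definite, negative definite, nor indefinite. The second-order test alone is inconclusive -> degen.
(Indeed, f is constant along the null direction of H through x*, so x* is not a strict local extremum.)

degen


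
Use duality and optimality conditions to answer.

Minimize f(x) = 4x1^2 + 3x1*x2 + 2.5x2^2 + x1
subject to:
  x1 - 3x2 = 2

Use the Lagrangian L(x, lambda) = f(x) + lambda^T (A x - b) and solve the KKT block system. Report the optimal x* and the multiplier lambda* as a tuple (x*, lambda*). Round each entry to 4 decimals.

Form the Lagrangian:
  L(x, lambda) = (1/2) x^T Q x + c^T x + lambda^T (A x - b)
Stationarity (grad_x L = 0): Q x + c + A^T lambda = 0.
Primal feasibility: A x = b.

This gives the KKT block system:
  [ Q   A^T ] [ x     ]   [-c ]
  [ A    0  ] [ lambda ] = [ b ]

Solving the linear system:
  x*      = (0.2, -0.6)
  lambda* = (-0.8)
  f(x*)   = 0.9

x* = (0.2, -0.6), lambda* = (-0.8)


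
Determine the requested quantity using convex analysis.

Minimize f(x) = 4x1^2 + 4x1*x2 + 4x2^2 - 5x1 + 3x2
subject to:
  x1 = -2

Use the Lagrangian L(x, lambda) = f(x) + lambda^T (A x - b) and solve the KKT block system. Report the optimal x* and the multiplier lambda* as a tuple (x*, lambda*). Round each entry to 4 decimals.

Form the Lagrangian:
  L(x, lambda) = (1/2) x^T Q x + c^T x + lambda^T (A x - b)
Stationarity (grad_x L = 0): Q x + c + A^T lambda = 0.
Primal feasibility: A x = b.

This gives the KKT block system:
  [ Q   A^T ] [ x     ]   [-c ]
  [ A    0  ] [ lambda ] = [ b ]

Solving the linear system:
  x*      = (-2, 0.625)
  lambda* = (18.5)
  f(x*)   = 24.4375

x* = (-2, 0.625), lambda* = (18.5)


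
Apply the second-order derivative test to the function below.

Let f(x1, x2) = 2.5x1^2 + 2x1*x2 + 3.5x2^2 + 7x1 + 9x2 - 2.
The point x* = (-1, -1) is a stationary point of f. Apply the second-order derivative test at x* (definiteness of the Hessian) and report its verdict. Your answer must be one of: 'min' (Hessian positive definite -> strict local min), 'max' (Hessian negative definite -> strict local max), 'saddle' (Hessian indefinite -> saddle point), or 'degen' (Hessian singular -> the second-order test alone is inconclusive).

Compute the Hessian H = grad^2 f:
  H = [[5, 2], [2, 7]]
Verify stationarity: grad f(x*) = H x* + g = (0, 0).
Eigenvalues of H: 3.7639, 8.2361.
Both eigenvalues > 0, so H is positive definite -> x* is a strict local min.

min


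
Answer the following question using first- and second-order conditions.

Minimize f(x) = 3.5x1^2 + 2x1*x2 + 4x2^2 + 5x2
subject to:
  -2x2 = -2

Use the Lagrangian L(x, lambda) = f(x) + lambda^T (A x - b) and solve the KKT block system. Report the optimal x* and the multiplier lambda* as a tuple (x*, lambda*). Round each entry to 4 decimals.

Form the Lagrangian:
  L(x, lambda) = (1/2) x^T Q x + c^T x + lambda^T (A x - b)
Stationarity (grad_x L = 0): Q x + c + A^T lambda = 0.
Primal feasibility: A x = b.

This gives the KKT block system:
  [ Q   A^T ] [ x     ]   [-c ]
  [ A    0  ] [ lambda ] = [ b ]

Solving the linear system:
  x*      = (-0.2857, 1)
  lambda* = (6.2143)
  f(x*)   = 8.7143

x* = (-0.2857, 1), lambda* = (6.2143)


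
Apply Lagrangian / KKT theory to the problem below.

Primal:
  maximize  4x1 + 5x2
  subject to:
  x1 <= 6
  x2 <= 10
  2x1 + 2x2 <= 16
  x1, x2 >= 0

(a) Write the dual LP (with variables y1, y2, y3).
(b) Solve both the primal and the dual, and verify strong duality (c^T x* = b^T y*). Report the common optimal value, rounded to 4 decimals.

The standard primal-dual pair for 'max c^T x s.t. A x <= b, x >= 0' is:
  Dual:  min b^T y  s.t.  A^T y >= c,  y >= 0.

So the dual LP is:
  minimize  6y1 + 10y2 + 16y3
  subject to:
    y1 + 2y3 >= 4
    y2 + 2y3 >= 5
    y1, y2, y3 >= 0

Solving the primal: x* = (0, 8).
  primal value c^T x* = 40.
Solving the dual: y* = (0, 0, 2.5).
  dual value b^T y* = 40.
Strong duality: c^T x* = b^T y*. Confirmed.

40


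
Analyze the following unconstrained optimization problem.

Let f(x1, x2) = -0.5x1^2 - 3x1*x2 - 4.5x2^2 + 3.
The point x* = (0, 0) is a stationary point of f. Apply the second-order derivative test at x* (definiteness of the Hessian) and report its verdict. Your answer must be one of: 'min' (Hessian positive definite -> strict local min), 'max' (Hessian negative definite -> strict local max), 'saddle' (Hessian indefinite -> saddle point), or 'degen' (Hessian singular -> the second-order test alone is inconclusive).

Compute the Hessian H = grad^2 f:
  H = [[-1, -3], [-3, -9]]
Verify stationarity: grad f(x*) = H x* + g = (0, 0).
Eigenvalues of H: -10, 0.
H has a zero eigenvalue (singular; negative semidefinite but not definite), so H is neither positive definite, negative definite, nor indefinite. The second-order test alone is inconclusive -> degen.
(Indeed, f is constant along the null direction of H through x*, so x* is not a strict local extremum.)

degen


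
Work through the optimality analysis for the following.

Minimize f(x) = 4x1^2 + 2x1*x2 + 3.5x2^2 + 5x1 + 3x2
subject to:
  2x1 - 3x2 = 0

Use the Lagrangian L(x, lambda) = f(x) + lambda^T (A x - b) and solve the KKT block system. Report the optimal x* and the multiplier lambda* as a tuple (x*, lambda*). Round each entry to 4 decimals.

Form the Lagrangian:
  L(x, lambda) = (1/2) x^T Q x + c^T x + lambda^T (A x - b)
Stationarity (grad_x L = 0): Q x + c + A^T lambda = 0.
Primal feasibility: A x = b.

This gives the KKT block system:
  [ Q   A^T ] [ x     ]   [-c ]
  [ A    0  ] [ lambda ] = [ b ]

Solving the linear system:
  x*      = (-0.5081, -0.3387)
  lambda* = (-0.129)
  f(x*)   = -1.7782

x* = (-0.5081, -0.3387), lambda* = (-0.129)


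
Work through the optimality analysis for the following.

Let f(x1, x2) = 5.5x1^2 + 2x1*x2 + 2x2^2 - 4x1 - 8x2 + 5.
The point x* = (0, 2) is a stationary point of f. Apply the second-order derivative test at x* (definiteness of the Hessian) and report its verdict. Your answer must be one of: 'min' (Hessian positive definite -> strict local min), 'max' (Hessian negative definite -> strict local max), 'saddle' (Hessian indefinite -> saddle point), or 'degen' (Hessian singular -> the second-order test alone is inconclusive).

Compute the Hessian H = grad^2 f:
  H = [[11, 2], [2, 4]]
Verify stationarity: grad f(x*) = H x* + g = (0, 0).
Eigenvalues of H: 3.4689, 11.5311.
Both eigenvalues > 0, so H is positive definite -> x* is a strict local min.

min


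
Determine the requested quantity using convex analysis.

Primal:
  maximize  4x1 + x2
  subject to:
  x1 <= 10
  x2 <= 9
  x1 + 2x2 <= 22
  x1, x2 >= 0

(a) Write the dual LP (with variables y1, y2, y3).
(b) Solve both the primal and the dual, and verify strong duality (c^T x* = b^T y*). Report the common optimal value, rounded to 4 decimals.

The standard primal-dual pair for 'max c^T x s.t. A x <= b, x >= 0' is:
  Dual:  min b^T y  s.t.  A^T y >= c,  y >= 0.

So the dual LP is:
  minimize  10y1 + 9y2 + 22y3
  subject to:
    y1 + y3 >= 4
    y2 + 2y3 >= 1
    y1, y2, y3 >= 0

Solving the primal: x* = (10, 6).
  primal value c^T x* = 46.
Solving the dual: y* = (3.5, 0, 0.5).
  dual value b^T y* = 46.
Strong duality: c^T x* = b^T y*. Confirmed.

46


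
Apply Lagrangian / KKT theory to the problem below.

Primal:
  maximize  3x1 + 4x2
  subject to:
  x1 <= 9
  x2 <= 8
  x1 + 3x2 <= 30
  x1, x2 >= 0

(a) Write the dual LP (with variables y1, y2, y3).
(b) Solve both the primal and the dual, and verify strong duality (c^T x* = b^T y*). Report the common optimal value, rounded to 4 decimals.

The standard primal-dual pair for 'max c^T x s.t. A x <= b, x >= 0' is:
  Dual:  min b^T y  s.t.  A^T y >= c,  y >= 0.

So the dual LP is:
  minimize  9y1 + 8y2 + 30y3
  subject to:
    y1 + y3 >= 3
    y2 + 3y3 >= 4
    y1, y2, y3 >= 0

Solving the primal: x* = (9, 7).
  primal value c^T x* = 55.
Solving the dual: y* = (1.6667, 0, 1.3333).
  dual value b^T y* = 55.
Strong duality: c^T x* = b^T y*. Confirmed.

55


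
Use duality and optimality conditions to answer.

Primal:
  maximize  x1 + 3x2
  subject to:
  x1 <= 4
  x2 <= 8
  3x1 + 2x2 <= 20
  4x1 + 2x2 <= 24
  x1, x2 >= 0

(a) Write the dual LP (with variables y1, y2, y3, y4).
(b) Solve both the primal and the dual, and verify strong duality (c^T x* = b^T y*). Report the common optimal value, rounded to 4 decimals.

The standard primal-dual pair for 'max c^T x s.t. A x <= b, x >= 0' is:
  Dual:  min b^T y  s.t.  A^T y >= c,  y >= 0.

So the dual LP is:
  minimize  4y1 + 8y2 + 20y3 + 24y4
  subject to:
    y1 + 3y3 + 4y4 >= 1
    y2 + 2y3 + 2y4 >= 3
    y1, y2, y3, y4 >= 0

Solving the primal: x* = (1.3333, 8).
  primal value c^T x* = 25.3333.
Solving the dual: y* = (0, 2.3333, 0.3333, 0).
  dual value b^T y* = 25.3333.
Strong duality: c^T x* = b^T y*. Confirmed.

25.3333


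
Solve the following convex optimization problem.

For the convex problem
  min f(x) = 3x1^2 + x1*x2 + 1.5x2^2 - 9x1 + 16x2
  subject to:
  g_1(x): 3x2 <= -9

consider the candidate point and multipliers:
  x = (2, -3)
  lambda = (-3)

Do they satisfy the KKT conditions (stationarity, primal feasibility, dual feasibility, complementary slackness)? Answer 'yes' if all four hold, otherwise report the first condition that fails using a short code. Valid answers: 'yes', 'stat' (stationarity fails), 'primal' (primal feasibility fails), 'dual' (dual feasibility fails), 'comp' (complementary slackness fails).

Gradient of f: grad f(x) = Q x + c = (0, 9)
Constraint values g_i(x) = a_i^T x - b_i:
  g_1((2, -3)) = 0
Stationarity residual: grad f(x) + sum_i lambda_i a_i = (0, 0)
  -> stationarity OK
Primal feasibility (all g_i <= 0): OK
Dual feasibility (all lambda_i >= 0): FAILS
Complementary slackness (lambda_i * g_i(x) = 0 for all i): OK

Verdict: the first failing condition is dual_feasibility -> dual.

dual


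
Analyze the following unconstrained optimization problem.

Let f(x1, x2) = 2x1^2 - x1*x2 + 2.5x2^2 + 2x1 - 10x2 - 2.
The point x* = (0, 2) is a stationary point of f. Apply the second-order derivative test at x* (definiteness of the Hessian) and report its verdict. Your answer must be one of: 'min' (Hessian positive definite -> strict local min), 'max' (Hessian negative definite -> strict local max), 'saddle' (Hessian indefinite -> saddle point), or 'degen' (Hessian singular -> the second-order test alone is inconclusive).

Compute the Hessian H = grad^2 f:
  H = [[4, -1], [-1, 5]]
Verify stationarity: grad f(x*) = H x* + g = (0, 0).
Eigenvalues of H: 3.382, 5.618.
Both eigenvalues > 0, so H is positive definite -> x* is a strict local min.

min


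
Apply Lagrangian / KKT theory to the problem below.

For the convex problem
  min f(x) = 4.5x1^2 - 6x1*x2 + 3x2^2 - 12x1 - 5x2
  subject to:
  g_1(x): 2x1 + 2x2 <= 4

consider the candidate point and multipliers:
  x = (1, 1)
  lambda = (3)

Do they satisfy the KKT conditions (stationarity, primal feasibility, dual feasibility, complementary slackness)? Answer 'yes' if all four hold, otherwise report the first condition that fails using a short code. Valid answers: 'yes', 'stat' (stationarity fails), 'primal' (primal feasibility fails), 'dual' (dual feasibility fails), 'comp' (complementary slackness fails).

Gradient of f: grad f(x) = Q x + c = (-9, -5)
Constraint values g_i(x) = a_i^T x - b_i:
  g_1((1, 1)) = 0
Stationarity residual: grad f(x) + sum_i lambda_i a_i = (-3, 1)
  -> stationarity FAILS
Primal feasibility (all g_i <= 0): OK
Dual feasibility (all lambda_i >= 0): OK
Complementary slackness (lambda_i * g_i(x) = 0 for all i): OK

Verdict: the first failing condition is stationarity -> stat.

stat


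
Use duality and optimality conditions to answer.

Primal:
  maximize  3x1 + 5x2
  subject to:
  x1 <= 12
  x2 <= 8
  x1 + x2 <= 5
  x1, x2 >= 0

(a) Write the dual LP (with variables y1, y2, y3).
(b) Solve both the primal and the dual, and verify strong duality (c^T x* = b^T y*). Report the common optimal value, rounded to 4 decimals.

The standard primal-dual pair for 'max c^T x s.t. A x <= b, x >= 0' is:
  Dual:  min b^T y  s.t.  A^T y >= c,  y >= 0.

So the dual LP is:
  minimize  12y1 + 8y2 + 5y3
  subject to:
    y1 + y3 >= 3
    y2 + y3 >= 5
    y1, y2, y3 >= 0

Solving the primal: x* = (0, 5).
  primal value c^T x* = 25.
Solving the dual: y* = (0, 0, 5).
  dual value b^T y* = 25.
Strong duality: c^T x* = b^T y*. Confirmed.

25


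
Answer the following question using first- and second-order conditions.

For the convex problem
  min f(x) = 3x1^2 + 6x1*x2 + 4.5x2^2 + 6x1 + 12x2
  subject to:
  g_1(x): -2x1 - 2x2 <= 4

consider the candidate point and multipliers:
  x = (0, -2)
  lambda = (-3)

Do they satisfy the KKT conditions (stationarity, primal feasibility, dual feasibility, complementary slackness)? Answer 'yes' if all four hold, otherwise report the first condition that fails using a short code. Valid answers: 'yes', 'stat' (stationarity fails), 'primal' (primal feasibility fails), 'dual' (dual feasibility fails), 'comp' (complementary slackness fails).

Gradient of f: grad f(x) = Q x + c = (-6, -6)
Constraint values g_i(x) = a_i^T x - b_i:
  g_1((0, -2)) = 0
Stationarity residual: grad f(x) + sum_i lambda_i a_i = (0, 0)
  -> stationarity OK
Primal feasibility (all g_i <= 0): OK
Dual feasibility (all lambda_i >= 0): FAILS
Complementary slackness (lambda_i * g_i(x) = 0 for all i): OK

Verdict: the first failing condition is dual_feasibility -> dual.

dual


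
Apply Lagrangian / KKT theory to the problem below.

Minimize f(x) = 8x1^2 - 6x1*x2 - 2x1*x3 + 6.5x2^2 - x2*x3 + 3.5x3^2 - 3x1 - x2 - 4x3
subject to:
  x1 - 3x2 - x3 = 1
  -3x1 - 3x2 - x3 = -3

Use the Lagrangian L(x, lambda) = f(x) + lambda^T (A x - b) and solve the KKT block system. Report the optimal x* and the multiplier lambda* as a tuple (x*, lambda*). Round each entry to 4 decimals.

Form the Lagrangian:
  L(x, lambda) = (1/2) x^T Q x + c^T x + lambda^T (A x - b)
Stationarity (grad_x L = 0): Q x + c + A^T lambda = 0.
Primal feasibility: A x = b.

This gives the KKT block system:
  [ Q   A^T ] [ x     ]   [-c ]
  [ A    0  ] [ lambda ] = [ b ]

Solving the linear system:
  x*      = (1, -0.1341, 0.4024)
  lambda* = (-5.5366, 2.4878)
  f(x*)   = 4.2622

x* = (1, -0.1341, 0.4024), lambda* = (-5.5366, 2.4878)


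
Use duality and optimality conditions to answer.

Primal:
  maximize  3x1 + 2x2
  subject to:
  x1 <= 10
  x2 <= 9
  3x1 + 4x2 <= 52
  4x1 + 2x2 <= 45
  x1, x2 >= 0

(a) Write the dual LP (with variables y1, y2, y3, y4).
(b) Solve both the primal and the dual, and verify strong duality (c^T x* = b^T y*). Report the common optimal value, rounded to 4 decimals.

The standard primal-dual pair for 'max c^T x s.t. A x <= b, x >= 0' is:
  Dual:  min b^T y  s.t.  A^T y >= c,  y >= 0.

So the dual LP is:
  minimize  10y1 + 9y2 + 52y3 + 45y4
  subject to:
    y1 + 3y3 + 4y4 >= 3
    y2 + 4y3 + 2y4 >= 2
    y1, y2, y3, y4 >= 0

Solving the primal: x* = (7.6, 7.3).
  primal value c^T x* = 37.4.
Solving the dual: y* = (0, 0, 0.2, 0.6).
  dual value b^T y* = 37.4.
Strong duality: c^T x* = b^T y*. Confirmed.

37.4


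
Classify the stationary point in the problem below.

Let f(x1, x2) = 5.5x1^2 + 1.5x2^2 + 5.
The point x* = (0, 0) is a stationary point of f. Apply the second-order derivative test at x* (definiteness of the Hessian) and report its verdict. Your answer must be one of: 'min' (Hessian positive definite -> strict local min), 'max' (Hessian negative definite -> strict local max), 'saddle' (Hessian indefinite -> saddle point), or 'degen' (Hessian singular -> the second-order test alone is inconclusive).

Compute the Hessian H = grad^2 f:
  H = [[11, 0], [0, 3]]
Verify stationarity: grad f(x*) = H x* + g = (0, 0).
Eigenvalues of H: 3, 11.
Both eigenvalues > 0, so H is positive definite -> x* is a strict local min.

min


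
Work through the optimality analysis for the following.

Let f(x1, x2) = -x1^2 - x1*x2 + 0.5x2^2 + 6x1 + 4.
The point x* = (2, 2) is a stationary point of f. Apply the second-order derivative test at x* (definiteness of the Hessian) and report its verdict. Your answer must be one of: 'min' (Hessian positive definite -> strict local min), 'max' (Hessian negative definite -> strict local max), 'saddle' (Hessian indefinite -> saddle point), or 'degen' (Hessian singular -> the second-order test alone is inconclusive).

Compute the Hessian H = grad^2 f:
  H = [[-2, -1], [-1, 1]]
Verify stationarity: grad f(x*) = H x* + g = (0, 0).
Eigenvalues of H: -2.3028, 1.3028.
Eigenvalues have mixed signs, so H is indefinite -> x* is a saddle point.

saddle


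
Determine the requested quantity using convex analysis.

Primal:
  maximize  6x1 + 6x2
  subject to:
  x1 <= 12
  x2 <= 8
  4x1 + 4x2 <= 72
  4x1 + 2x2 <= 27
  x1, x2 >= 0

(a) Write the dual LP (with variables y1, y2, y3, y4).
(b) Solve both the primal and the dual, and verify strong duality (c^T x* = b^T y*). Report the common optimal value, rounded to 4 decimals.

The standard primal-dual pair for 'max c^T x s.t. A x <= b, x >= 0' is:
  Dual:  min b^T y  s.t.  A^T y >= c,  y >= 0.

So the dual LP is:
  minimize  12y1 + 8y2 + 72y3 + 27y4
  subject to:
    y1 + 4y3 + 4y4 >= 6
    y2 + 4y3 + 2y4 >= 6
    y1, y2, y3, y4 >= 0

Solving the primal: x* = (2.75, 8).
  primal value c^T x* = 64.5.
Solving the dual: y* = (0, 3, 0, 1.5).
  dual value b^T y* = 64.5.
Strong duality: c^T x* = b^T y*. Confirmed.

64.5


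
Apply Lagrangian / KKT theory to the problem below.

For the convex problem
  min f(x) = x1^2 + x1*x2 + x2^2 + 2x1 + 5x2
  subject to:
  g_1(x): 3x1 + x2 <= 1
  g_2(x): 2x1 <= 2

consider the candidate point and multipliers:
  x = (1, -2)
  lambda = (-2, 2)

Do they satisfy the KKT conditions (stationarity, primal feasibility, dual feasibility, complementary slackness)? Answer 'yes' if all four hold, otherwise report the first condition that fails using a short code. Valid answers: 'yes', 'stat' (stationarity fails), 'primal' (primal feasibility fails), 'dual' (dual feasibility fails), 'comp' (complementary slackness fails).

Gradient of f: grad f(x) = Q x + c = (2, 2)
Constraint values g_i(x) = a_i^T x - b_i:
  g_1((1, -2)) = 0
  g_2((1, -2)) = 0
Stationarity residual: grad f(x) + sum_i lambda_i a_i = (0, 0)
  -> stationarity OK
Primal feasibility (all g_i <= 0): OK
Dual feasibility (all lambda_i >= 0): FAILS
Complementary slackness (lambda_i * g_i(x) = 0 for all i): OK

Verdict: the first failing condition is dual_feasibility -> dual.

dual


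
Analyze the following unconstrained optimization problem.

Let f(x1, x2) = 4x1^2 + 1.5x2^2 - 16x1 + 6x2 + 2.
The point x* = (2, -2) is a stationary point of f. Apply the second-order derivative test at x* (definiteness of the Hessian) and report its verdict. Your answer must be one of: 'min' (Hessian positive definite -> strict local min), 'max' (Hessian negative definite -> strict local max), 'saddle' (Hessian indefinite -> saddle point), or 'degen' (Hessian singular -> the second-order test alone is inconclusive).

Compute the Hessian H = grad^2 f:
  H = [[8, 0], [0, 3]]
Verify stationarity: grad f(x*) = H x* + g = (0, 0).
Eigenvalues of H: 3, 8.
Both eigenvalues > 0, so H is positive definite -> x* is a strict local min.

min


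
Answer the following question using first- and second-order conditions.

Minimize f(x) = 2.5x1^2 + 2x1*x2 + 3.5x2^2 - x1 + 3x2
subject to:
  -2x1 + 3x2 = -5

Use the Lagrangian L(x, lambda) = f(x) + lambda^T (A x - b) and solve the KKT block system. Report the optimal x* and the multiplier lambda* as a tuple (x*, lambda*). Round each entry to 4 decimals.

Form the Lagrangian:
  L(x, lambda) = (1/2) x^T Q x + c^T x + lambda^T (A x - b)
Stationarity (grad_x L = 0): Q x + c + A^T lambda = 0.
Primal feasibility: A x = b.

This gives the KKT block system:
  [ Q   A^T ] [ x     ]   [-c ]
  [ A    0  ] [ lambda ] = [ b ]

Solving the linear system:
  x*      = (0.9381, -1.0412)
  lambda* = (0.8041)
  f(x*)   = -0.0206

x* = (0.9381, -1.0412), lambda* = (0.8041)


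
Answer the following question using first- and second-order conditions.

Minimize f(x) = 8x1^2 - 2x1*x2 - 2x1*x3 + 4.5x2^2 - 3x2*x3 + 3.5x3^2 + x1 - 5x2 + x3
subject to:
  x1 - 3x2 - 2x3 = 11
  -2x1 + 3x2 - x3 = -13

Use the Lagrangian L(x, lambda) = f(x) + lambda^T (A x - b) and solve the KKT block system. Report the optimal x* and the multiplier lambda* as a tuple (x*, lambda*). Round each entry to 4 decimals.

Form the Lagrangian:
  L(x, lambda) = (1/2) x^T Q x + c^T x + lambda^T (A x - b)
Stationarity (grad_x L = 0): Q x + c + A^T lambda = 0.
Primal feasibility: A x = b.

This gives the KKT block system:
  [ Q   A^T ] [ x     ]   [-c ]
  [ A    0  ] [ lambda ] = [ b ]

Solving the linear system:
  x*      = (1.1404, -3.4775, 0.2865)
  lambda* = (-0.6629, 12.4831)
  f(x*)   = 94.1938

x* = (1.1404, -3.4775, 0.2865), lambda* = (-0.6629, 12.4831)


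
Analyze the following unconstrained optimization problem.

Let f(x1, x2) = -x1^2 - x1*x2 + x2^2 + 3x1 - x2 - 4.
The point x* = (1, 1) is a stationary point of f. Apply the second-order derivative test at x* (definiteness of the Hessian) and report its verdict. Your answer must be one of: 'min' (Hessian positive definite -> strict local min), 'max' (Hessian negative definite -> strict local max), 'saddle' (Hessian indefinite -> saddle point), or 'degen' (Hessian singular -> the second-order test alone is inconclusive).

Compute the Hessian H = grad^2 f:
  H = [[-2, -1], [-1, 2]]
Verify stationarity: grad f(x*) = H x* + g = (0, 0).
Eigenvalues of H: -2.2361, 2.2361.
Eigenvalues have mixed signs, so H is indefinite -> x* is a saddle point.

saddle


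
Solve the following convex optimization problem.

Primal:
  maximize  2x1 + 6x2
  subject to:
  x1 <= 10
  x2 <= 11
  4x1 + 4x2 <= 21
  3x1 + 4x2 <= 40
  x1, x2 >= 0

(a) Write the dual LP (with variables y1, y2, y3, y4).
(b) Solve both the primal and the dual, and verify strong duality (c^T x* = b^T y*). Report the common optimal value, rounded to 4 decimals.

The standard primal-dual pair for 'max c^T x s.t. A x <= b, x >= 0' is:
  Dual:  min b^T y  s.t.  A^T y >= c,  y >= 0.

So the dual LP is:
  minimize  10y1 + 11y2 + 21y3 + 40y4
  subject to:
    y1 + 4y3 + 3y4 >= 2
    y2 + 4y3 + 4y4 >= 6
    y1, y2, y3, y4 >= 0

Solving the primal: x* = (0, 5.25).
  primal value c^T x* = 31.5.
Solving the dual: y* = (0, 0, 1.5, 0).
  dual value b^T y* = 31.5.
Strong duality: c^T x* = b^T y*. Confirmed.

31.5


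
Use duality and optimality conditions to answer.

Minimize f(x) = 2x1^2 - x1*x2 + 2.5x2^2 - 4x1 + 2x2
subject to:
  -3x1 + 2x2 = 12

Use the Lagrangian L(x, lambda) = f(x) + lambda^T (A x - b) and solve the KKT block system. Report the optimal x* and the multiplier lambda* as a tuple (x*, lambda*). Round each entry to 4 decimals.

Form the Lagrangian:
  L(x, lambda) = (1/2) x^T Q x + c^T x + lambda^T (A x - b)
Stationarity (grad_x L = 0): Q x + c + A^T lambda = 0.
Primal feasibility: A x = b.

This gives the KKT block system:
  [ Q   A^T ] [ x     ]   [-c ]
  [ A    0  ] [ lambda ] = [ b ]

Solving the linear system:
  x*      = (-3.102, 1.3469)
  lambda* = (-5.9184)
  f(x*)   = 43.0612

x* = (-3.102, 1.3469), lambda* = (-5.9184)


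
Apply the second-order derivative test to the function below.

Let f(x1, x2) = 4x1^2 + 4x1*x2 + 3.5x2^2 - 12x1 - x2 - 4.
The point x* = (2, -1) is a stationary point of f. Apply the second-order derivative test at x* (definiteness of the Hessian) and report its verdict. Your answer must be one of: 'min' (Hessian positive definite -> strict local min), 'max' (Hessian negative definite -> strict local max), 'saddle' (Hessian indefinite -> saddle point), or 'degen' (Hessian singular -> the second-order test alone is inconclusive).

Compute the Hessian H = grad^2 f:
  H = [[8, 4], [4, 7]]
Verify stationarity: grad f(x*) = H x* + g = (0, 0).
Eigenvalues of H: 3.4689, 11.5311.
Both eigenvalues > 0, so H is positive definite -> x* is a strict local min.

min


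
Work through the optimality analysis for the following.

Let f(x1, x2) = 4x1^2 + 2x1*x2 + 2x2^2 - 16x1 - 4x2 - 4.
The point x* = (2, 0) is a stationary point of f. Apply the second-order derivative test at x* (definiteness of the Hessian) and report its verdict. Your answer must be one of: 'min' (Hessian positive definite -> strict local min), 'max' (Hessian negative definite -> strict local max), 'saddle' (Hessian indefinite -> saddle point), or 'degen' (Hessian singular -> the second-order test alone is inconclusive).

Compute the Hessian H = grad^2 f:
  H = [[8, 2], [2, 4]]
Verify stationarity: grad f(x*) = H x* + g = (0, 0).
Eigenvalues of H: 3.1716, 8.8284.
Both eigenvalues > 0, so H is positive definite -> x* is a strict local min.

min


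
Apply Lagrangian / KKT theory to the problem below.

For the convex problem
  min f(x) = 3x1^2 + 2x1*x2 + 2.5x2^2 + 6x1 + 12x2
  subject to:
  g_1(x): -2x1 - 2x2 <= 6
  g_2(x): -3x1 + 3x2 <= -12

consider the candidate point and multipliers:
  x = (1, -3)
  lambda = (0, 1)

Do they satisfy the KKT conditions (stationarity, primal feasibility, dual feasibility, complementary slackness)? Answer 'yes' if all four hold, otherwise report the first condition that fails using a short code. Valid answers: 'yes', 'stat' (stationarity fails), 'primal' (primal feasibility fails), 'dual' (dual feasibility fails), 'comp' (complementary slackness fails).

Gradient of f: grad f(x) = Q x + c = (6, -1)
Constraint values g_i(x) = a_i^T x - b_i:
  g_1((1, -3)) = -2
  g_2((1, -3)) = 0
Stationarity residual: grad f(x) + sum_i lambda_i a_i = (3, 2)
  -> stationarity FAILS
Primal feasibility (all g_i <= 0): OK
Dual feasibility (all lambda_i >= 0): OK
Complementary slackness (lambda_i * g_i(x) = 0 for all i): OK

Verdict: the first failing condition is stationarity -> stat.

stat


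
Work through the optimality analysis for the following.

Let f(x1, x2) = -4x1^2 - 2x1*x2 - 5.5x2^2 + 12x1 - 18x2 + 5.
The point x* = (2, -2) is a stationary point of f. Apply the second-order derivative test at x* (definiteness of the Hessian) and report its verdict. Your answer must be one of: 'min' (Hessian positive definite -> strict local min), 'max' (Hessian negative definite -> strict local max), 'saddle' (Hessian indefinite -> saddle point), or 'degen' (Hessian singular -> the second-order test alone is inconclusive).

Compute the Hessian H = grad^2 f:
  H = [[-8, -2], [-2, -11]]
Verify stationarity: grad f(x*) = H x* + g = (0, 0).
Eigenvalues of H: -12, -7.
Both eigenvalues < 0, so H is negative definite -> x* is a strict local max.

max


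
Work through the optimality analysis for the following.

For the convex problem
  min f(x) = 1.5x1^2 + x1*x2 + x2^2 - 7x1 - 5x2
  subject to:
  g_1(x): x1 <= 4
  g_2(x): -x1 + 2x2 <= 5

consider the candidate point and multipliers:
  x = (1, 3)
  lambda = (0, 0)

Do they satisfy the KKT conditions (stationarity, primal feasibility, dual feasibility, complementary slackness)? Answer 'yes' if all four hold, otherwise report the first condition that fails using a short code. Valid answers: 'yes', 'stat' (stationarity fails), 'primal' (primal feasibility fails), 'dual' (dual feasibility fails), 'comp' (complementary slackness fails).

Gradient of f: grad f(x) = Q x + c = (-1, 2)
Constraint values g_i(x) = a_i^T x - b_i:
  g_1((1, 3)) = -3
  g_2((1, 3)) = 0
Stationarity residual: grad f(x) + sum_i lambda_i a_i = (-1, 2)
  -> stationarity FAILS
Primal feasibility (all g_i <= 0): OK
Dual feasibility (all lambda_i >= 0): OK
Complementary slackness (lambda_i * g_i(x) = 0 for all i): OK

Verdict: the first failing condition is stationarity -> stat.

stat


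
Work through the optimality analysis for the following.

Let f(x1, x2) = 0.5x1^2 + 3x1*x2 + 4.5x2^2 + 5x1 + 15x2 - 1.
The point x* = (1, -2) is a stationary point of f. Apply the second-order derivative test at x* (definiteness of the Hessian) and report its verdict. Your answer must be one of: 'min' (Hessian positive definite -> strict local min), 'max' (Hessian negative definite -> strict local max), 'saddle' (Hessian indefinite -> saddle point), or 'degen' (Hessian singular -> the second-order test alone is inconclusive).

Compute the Hessian H = grad^2 f:
  H = [[1, 3], [3, 9]]
Verify stationarity: grad f(x*) = H x* + g = (0, 0).
Eigenvalues of H: 0, 10.
H has a zero eigenvalue (singular; positive semidefinite but not definite), so H is neither positive definite, negative definite, nor indefinite. The second-order test alone is inconclusive -> degen.
(Indeed, f is constant along the null direction of H through x*, so x* is not a strict local extremum.)

degen


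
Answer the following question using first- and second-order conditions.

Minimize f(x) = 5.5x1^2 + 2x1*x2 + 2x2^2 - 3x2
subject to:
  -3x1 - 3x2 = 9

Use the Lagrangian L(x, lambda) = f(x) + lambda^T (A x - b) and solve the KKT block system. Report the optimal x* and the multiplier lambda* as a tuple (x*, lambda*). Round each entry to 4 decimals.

Form the Lagrangian:
  L(x, lambda) = (1/2) x^T Q x + c^T x + lambda^T (A x - b)
Stationarity (grad_x L = 0): Q x + c + A^T lambda = 0.
Primal feasibility: A x = b.

This gives the KKT block system:
  [ Q   A^T ] [ x     ]   [-c ]
  [ A    0  ] [ lambda ] = [ b ]

Solving the linear system:
  x*      = (-0.8182, -2.1818)
  lambda* = (-4.4545)
  f(x*)   = 23.3182

x* = (-0.8182, -2.1818), lambda* = (-4.4545)


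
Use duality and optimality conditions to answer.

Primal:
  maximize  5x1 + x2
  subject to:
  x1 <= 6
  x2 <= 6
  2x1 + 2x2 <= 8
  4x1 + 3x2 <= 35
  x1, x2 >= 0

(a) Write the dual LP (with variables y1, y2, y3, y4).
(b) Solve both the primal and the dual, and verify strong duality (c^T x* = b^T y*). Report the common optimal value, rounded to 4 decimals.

The standard primal-dual pair for 'max c^T x s.t. A x <= b, x >= 0' is:
  Dual:  min b^T y  s.t.  A^T y >= c,  y >= 0.

So the dual LP is:
  minimize  6y1 + 6y2 + 8y3 + 35y4
  subject to:
    y1 + 2y3 + 4y4 >= 5
    y2 + 2y3 + 3y4 >= 1
    y1, y2, y3, y4 >= 0

Solving the primal: x* = (4, 0).
  primal value c^T x* = 20.
Solving the dual: y* = (0, 0, 2.5, 0).
  dual value b^T y* = 20.
Strong duality: c^T x* = b^T y*. Confirmed.

20


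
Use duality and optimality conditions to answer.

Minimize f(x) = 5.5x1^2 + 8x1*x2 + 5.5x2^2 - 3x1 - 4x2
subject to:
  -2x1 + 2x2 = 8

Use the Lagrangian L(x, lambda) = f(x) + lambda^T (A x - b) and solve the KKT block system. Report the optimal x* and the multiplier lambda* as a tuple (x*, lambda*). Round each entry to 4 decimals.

Form the Lagrangian:
  L(x, lambda) = (1/2) x^T Q x + c^T x + lambda^T (A x - b)
Stationarity (grad_x L = 0): Q x + c + A^T lambda = 0.
Primal feasibility: A x = b.

This gives the KKT block system:
  [ Q   A^T ] [ x     ]   [-c ]
  [ A    0  ] [ lambda ] = [ b ]

Solving the linear system:
  x*      = (-1.8158, 2.1842)
  lambda* = (-2.75)
  f(x*)   = 9.3553

x* = (-1.8158, 2.1842), lambda* = (-2.75)


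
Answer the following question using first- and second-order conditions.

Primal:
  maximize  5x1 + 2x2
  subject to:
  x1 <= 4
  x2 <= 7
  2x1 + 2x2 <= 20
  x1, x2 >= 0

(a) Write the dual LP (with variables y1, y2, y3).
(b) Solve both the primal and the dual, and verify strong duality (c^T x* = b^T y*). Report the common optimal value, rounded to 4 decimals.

The standard primal-dual pair for 'max c^T x s.t. A x <= b, x >= 0' is:
  Dual:  min b^T y  s.t.  A^T y >= c,  y >= 0.

So the dual LP is:
  minimize  4y1 + 7y2 + 20y3
  subject to:
    y1 + 2y3 >= 5
    y2 + 2y3 >= 2
    y1, y2, y3 >= 0

Solving the primal: x* = (4, 6).
  primal value c^T x* = 32.
Solving the dual: y* = (3, 0, 1).
  dual value b^T y* = 32.
Strong duality: c^T x* = b^T y*. Confirmed.

32
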